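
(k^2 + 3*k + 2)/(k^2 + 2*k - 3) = (k^2 + 3*k + 2)/(k^2 + 2*k - 3)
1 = 1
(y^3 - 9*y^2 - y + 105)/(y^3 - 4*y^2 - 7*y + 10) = (y^2 - 4*y - 21)/(y^2 + y - 2)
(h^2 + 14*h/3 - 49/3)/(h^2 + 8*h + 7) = (h - 7/3)/(h + 1)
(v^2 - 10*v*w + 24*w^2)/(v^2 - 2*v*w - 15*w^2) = (-v^2 + 10*v*w - 24*w^2)/(-v^2 + 2*v*w + 15*w^2)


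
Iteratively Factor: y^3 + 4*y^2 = (y)*(y^2 + 4*y) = y*(y + 4)*(y)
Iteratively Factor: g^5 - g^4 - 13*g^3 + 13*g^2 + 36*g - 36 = (g - 3)*(g^4 + 2*g^3 - 7*g^2 - 8*g + 12) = (g - 3)*(g + 3)*(g^3 - g^2 - 4*g + 4) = (g - 3)*(g + 2)*(g + 3)*(g^2 - 3*g + 2) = (g - 3)*(g - 2)*(g + 2)*(g + 3)*(g - 1)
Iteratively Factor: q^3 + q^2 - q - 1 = (q + 1)*(q^2 - 1) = (q - 1)*(q + 1)*(q + 1)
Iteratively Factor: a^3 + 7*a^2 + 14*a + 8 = (a + 2)*(a^2 + 5*a + 4) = (a + 1)*(a + 2)*(a + 4)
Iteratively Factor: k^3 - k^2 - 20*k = (k - 5)*(k^2 + 4*k) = k*(k - 5)*(k + 4)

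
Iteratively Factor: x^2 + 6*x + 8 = (x + 2)*(x + 4)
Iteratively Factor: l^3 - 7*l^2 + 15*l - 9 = (l - 3)*(l^2 - 4*l + 3) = (l - 3)*(l - 1)*(l - 3)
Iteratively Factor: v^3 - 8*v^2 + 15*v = (v)*(v^2 - 8*v + 15) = v*(v - 3)*(v - 5)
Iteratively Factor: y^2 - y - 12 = (y - 4)*(y + 3)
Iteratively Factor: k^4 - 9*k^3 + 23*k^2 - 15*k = (k - 5)*(k^3 - 4*k^2 + 3*k) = k*(k - 5)*(k^2 - 4*k + 3) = k*(k - 5)*(k - 3)*(k - 1)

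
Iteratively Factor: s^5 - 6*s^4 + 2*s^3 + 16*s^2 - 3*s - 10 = (s - 5)*(s^4 - s^3 - 3*s^2 + s + 2) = (s - 5)*(s - 1)*(s^3 - 3*s - 2) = (s - 5)*(s - 1)*(s + 1)*(s^2 - s - 2) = (s - 5)*(s - 2)*(s - 1)*(s + 1)*(s + 1)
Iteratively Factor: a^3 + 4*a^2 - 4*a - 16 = (a - 2)*(a^2 + 6*a + 8) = (a - 2)*(a + 4)*(a + 2)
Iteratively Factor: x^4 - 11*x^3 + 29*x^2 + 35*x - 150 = (x - 5)*(x^3 - 6*x^2 - x + 30) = (x - 5)*(x + 2)*(x^2 - 8*x + 15) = (x - 5)*(x - 3)*(x + 2)*(x - 5)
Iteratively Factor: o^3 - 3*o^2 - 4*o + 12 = (o + 2)*(o^2 - 5*o + 6) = (o - 2)*(o + 2)*(o - 3)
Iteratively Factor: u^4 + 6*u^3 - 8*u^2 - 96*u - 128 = (u + 2)*(u^3 + 4*u^2 - 16*u - 64) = (u - 4)*(u + 2)*(u^2 + 8*u + 16) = (u - 4)*(u + 2)*(u + 4)*(u + 4)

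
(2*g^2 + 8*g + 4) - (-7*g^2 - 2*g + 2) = 9*g^2 + 10*g + 2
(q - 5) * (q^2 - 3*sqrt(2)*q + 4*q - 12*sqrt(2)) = q^3 - 3*sqrt(2)*q^2 - q^2 - 20*q + 3*sqrt(2)*q + 60*sqrt(2)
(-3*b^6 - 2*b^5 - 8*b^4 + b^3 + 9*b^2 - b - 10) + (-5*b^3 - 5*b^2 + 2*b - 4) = -3*b^6 - 2*b^5 - 8*b^4 - 4*b^3 + 4*b^2 + b - 14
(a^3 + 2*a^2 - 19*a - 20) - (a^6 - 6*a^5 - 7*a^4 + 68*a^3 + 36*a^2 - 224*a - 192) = -a^6 + 6*a^5 + 7*a^4 - 67*a^3 - 34*a^2 + 205*a + 172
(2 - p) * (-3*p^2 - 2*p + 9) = 3*p^3 - 4*p^2 - 13*p + 18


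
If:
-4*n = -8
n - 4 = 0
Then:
No Solution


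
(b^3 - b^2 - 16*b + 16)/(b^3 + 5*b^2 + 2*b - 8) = (b - 4)/(b + 2)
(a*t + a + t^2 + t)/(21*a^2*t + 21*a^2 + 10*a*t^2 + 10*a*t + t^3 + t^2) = (a + t)/(21*a^2 + 10*a*t + t^2)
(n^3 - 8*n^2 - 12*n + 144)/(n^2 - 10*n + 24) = (n^2 - 2*n - 24)/(n - 4)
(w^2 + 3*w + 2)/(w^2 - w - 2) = (w + 2)/(w - 2)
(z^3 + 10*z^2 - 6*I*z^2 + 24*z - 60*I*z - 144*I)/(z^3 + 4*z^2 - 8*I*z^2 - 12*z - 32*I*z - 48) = (z + 6)/(z - 2*I)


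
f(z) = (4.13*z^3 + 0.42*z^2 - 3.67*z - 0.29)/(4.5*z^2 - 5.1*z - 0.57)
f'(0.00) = 1.89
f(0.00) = 0.51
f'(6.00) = 0.89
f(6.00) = 6.76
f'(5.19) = 0.88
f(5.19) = 6.05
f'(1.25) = -2984.78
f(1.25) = 44.58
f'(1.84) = -0.72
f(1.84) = 3.81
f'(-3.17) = 0.89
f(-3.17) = -1.91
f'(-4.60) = 0.90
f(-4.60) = -3.19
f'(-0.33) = 0.95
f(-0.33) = 0.51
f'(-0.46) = 0.82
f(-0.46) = 0.40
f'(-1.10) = 0.82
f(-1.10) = -0.12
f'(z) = (5.1 - 9.0*z)*(4.13*z^3 + 0.42*z^2 - 3.67*z - 0.29)/(4.5*z^2 - 5.1*z - 0.57)^2 + (12.39*z^2 + 0.84*z - 3.67)/(4.5*z^2 - 5.1*z - 0.57)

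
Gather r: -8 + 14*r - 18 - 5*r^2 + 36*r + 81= -5*r^2 + 50*r + 55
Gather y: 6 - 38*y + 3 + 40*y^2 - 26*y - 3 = 40*y^2 - 64*y + 6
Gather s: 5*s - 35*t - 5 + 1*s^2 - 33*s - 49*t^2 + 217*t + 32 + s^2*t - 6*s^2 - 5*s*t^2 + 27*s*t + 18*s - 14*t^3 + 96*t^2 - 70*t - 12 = s^2*(t - 5) + s*(-5*t^2 + 27*t - 10) - 14*t^3 + 47*t^2 + 112*t + 15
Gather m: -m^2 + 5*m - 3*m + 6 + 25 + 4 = -m^2 + 2*m + 35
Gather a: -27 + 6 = -21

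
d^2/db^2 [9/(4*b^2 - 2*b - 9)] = 72*(4*b^2 - 2*b - (4*b - 1)^2 - 9)/(-4*b^2 + 2*b + 9)^3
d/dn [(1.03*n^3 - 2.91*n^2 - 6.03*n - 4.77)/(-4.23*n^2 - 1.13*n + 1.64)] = (-4.3569*n^4 - 2.3278*n^3 - 17.151*n^2 - 49.899*n - 15.2793)/(17.8929*n^4 + 9.5598*n^3 - 12.5975*n^2 - 3.7064*n + 2.6896)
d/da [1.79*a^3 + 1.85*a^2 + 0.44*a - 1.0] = 5.37*a^2 + 3.7*a + 0.44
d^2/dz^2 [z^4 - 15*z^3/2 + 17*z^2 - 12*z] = 12*z^2 - 45*z + 34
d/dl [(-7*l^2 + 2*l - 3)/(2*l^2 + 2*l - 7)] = 2*(-9*l^2 + 55*l - 4)/(4*l^4 + 8*l^3 - 24*l^2 - 28*l + 49)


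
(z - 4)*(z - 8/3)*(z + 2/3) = z^3 - 6*z^2 + 56*z/9 + 64/9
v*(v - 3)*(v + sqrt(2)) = v^3 - 3*v^2 + sqrt(2)*v^2 - 3*sqrt(2)*v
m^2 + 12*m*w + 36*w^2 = (m + 6*w)^2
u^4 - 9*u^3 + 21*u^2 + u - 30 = (u - 5)*(u - 3)*(u - 2)*(u + 1)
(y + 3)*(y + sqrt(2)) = y^2 + sqrt(2)*y + 3*y + 3*sqrt(2)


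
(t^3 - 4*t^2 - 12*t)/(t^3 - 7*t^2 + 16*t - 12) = t*(t^2 - 4*t - 12)/(t^3 - 7*t^2 + 16*t - 12)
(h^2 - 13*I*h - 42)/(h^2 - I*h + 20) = (h^2 - 13*I*h - 42)/(h^2 - I*h + 20)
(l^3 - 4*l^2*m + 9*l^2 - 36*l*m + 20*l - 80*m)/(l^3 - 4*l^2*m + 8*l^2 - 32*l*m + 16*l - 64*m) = (l + 5)/(l + 4)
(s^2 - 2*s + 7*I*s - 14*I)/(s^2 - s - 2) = (s + 7*I)/(s + 1)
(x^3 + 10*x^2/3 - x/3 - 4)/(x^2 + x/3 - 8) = (3*x^2 + x - 4)/(3*x - 8)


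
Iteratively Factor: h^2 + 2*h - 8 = (h - 2)*(h + 4)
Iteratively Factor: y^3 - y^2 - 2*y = (y)*(y^2 - y - 2) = y*(y - 2)*(y + 1)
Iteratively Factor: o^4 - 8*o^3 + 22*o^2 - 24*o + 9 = (o - 3)*(o^3 - 5*o^2 + 7*o - 3) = (o - 3)*(o - 1)*(o^2 - 4*o + 3) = (o - 3)*(o - 1)^2*(o - 3)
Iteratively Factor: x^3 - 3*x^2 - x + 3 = (x + 1)*(x^2 - 4*x + 3) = (x - 3)*(x + 1)*(x - 1)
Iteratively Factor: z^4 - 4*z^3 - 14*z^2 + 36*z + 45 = (z + 3)*(z^3 - 7*z^2 + 7*z + 15) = (z + 1)*(z + 3)*(z^2 - 8*z + 15) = (z - 3)*(z + 1)*(z + 3)*(z - 5)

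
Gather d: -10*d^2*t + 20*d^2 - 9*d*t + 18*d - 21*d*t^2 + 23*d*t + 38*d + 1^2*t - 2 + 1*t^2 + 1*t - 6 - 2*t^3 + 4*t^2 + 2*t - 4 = d^2*(20 - 10*t) + d*(-21*t^2 + 14*t + 56) - 2*t^3 + 5*t^2 + 4*t - 12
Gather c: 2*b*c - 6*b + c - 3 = -6*b + c*(2*b + 1) - 3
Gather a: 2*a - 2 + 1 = 2*a - 1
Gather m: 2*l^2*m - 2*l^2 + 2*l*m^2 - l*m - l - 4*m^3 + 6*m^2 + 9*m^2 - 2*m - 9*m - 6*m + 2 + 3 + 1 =-2*l^2 - l - 4*m^3 + m^2*(2*l + 15) + m*(2*l^2 - l - 17) + 6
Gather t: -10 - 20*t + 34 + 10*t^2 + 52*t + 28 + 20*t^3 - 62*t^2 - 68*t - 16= 20*t^3 - 52*t^2 - 36*t + 36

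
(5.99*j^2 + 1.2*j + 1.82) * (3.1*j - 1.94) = 18.569*j^3 - 7.9006*j^2 + 3.314*j - 3.5308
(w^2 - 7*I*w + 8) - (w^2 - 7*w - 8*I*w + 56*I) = 7*w + I*w + 8 - 56*I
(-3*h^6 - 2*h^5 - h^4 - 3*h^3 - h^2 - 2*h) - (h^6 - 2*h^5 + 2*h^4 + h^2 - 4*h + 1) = -4*h^6 - 3*h^4 - 3*h^3 - 2*h^2 + 2*h - 1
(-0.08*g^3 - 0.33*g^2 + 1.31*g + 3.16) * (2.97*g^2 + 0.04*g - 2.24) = -0.2376*g^5 - 0.9833*g^4 + 4.0567*g^3 + 10.1768*g^2 - 2.808*g - 7.0784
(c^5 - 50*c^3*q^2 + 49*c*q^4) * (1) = c^5 - 50*c^3*q^2 + 49*c*q^4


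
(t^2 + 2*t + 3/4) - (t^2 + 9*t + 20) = -7*t - 77/4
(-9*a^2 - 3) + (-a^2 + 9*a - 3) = -10*a^2 + 9*a - 6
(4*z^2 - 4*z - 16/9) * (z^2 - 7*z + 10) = 4*z^4 - 32*z^3 + 596*z^2/9 - 248*z/9 - 160/9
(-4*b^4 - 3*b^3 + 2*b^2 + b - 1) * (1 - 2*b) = 8*b^5 + 2*b^4 - 7*b^3 + 3*b - 1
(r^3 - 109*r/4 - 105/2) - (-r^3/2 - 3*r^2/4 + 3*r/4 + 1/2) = 3*r^3/2 + 3*r^2/4 - 28*r - 53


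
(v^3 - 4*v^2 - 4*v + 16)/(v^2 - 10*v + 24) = (v^2 - 4)/(v - 6)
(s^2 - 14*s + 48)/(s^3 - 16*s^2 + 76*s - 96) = 1/(s - 2)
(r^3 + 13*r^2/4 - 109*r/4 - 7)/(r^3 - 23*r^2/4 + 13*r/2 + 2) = (r + 7)/(r - 2)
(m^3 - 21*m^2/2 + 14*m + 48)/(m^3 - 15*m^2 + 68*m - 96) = (m + 3/2)/(m - 3)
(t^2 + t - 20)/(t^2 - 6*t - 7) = (-t^2 - t + 20)/(-t^2 + 6*t + 7)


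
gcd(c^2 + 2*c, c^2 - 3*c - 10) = c + 2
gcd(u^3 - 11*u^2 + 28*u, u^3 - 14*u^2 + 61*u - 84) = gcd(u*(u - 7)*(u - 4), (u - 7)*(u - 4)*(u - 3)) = u^2 - 11*u + 28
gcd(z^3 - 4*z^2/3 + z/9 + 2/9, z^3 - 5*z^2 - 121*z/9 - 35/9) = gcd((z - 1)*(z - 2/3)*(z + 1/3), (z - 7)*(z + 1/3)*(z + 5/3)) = z + 1/3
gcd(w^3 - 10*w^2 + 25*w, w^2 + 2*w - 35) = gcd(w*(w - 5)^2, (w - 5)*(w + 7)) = w - 5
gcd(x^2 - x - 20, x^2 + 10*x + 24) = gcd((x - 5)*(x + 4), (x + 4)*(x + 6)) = x + 4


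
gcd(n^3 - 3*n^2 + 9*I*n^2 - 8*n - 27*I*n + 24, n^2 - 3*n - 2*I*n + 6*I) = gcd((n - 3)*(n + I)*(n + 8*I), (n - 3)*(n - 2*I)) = n - 3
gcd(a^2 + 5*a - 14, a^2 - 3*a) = 1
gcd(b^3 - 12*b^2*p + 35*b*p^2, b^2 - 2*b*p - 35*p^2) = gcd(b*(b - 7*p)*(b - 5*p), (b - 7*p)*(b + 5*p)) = -b + 7*p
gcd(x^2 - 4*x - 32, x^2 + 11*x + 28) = x + 4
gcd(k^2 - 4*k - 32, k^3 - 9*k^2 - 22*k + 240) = k - 8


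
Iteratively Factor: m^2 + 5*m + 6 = (m + 2)*(m + 3)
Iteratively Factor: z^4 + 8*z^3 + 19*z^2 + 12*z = (z + 1)*(z^3 + 7*z^2 + 12*z) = z*(z + 1)*(z^2 + 7*z + 12) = z*(z + 1)*(z + 3)*(z + 4)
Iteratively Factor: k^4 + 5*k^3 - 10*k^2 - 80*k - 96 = (k + 3)*(k^3 + 2*k^2 - 16*k - 32) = (k - 4)*(k + 3)*(k^2 + 6*k + 8) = (k - 4)*(k + 2)*(k + 3)*(k + 4)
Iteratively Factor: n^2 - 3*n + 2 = (n - 1)*(n - 2)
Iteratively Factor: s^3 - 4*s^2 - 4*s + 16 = (s + 2)*(s^2 - 6*s + 8) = (s - 4)*(s + 2)*(s - 2)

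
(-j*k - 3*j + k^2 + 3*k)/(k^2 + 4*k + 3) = (-j + k)/(k + 1)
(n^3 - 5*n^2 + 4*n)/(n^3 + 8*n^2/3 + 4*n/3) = 3*(n^2 - 5*n + 4)/(3*n^2 + 8*n + 4)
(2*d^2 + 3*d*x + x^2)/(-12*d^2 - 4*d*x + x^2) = (d + x)/(-6*d + x)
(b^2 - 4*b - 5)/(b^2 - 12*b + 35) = (b + 1)/(b - 7)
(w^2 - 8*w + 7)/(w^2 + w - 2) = (w - 7)/(w + 2)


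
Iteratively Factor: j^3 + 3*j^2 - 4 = (j - 1)*(j^2 + 4*j + 4) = (j - 1)*(j + 2)*(j + 2)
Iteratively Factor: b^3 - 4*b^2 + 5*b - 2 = (b - 1)*(b^2 - 3*b + 2) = (b - 2)*(b - 1)*(b - 1)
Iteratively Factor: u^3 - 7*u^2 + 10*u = (u - 2)*(u^2 - 5*u) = (u - 5)*(u - 2)*(u)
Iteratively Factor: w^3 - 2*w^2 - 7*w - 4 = (w - 4)*(w^2 + 2*w + 1) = (w - 4)*(w + 1)*(w + 1)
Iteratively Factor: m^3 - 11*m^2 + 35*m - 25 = (m - 5)*(m^2 - 6*m + 5) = (m - 5)^2*(m - 1)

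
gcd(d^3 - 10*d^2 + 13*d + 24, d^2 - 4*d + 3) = d - 3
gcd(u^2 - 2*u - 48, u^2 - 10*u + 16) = u - 8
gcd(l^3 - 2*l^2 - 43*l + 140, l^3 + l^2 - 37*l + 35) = l^2 + 2*l - 35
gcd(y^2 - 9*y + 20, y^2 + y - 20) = y - 4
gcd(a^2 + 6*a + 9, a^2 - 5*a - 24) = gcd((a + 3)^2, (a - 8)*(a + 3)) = a + 3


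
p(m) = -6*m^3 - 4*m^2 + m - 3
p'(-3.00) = -137.00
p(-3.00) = 120.00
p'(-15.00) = -3929.00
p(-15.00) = 19332.00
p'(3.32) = -223.96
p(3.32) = -263.34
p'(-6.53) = -714.30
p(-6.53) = 1490.58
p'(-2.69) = -107.73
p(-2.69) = 82.16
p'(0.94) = -22.42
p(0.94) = -10.58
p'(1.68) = -63.24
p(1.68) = -41.06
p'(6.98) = -931.81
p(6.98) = -2231.31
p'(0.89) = -20.38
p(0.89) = -9.51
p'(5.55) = -597.84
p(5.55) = -1146.38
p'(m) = -18*m^2 - 8*m + 1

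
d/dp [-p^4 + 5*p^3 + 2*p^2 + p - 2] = -4*p^3 + 15*p^2 + 4*p + 1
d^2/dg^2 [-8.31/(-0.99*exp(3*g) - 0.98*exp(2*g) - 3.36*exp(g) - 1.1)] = (8.31*(2.97*exp(2*g) + 1.96*exp(g) + 3.36)*(5.94*exp(2*g) + 3.92*exp(g) + 6.72)*exp(g) - (74.0421*exp(2*g) + 32.5752*exp(g) + 27.9216)*(0.99*exp(3*g) + 0.98*exp(2*g) + 3.36*exp(g) + 1.1))*exp(g)/(0.99*exp(3*g) + 0.98*exp(2*g) + 3.36*exp(g) + 1.1)^3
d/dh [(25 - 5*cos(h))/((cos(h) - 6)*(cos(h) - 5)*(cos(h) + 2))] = 10*(2 - cos(h))*sin(h)/((cos(h) - 6)^2*(cos(h) + 2)^2)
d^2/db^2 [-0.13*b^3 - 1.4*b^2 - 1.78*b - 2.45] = -0.78*b - 2.8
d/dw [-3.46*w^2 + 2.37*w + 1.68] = 2.37 - 6.92*w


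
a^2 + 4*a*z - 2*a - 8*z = (a - 2)*(a + 4*z)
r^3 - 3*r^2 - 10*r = r*(r - 5)*(r + 2)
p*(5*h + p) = 5*h*p + p^2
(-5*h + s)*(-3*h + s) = 15*h^2 - 8*h*s + s^2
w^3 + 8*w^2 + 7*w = w*(w + 1)*(w + 7)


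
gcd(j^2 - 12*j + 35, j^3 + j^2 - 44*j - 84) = j - 7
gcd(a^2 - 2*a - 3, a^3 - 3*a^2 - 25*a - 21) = a + 1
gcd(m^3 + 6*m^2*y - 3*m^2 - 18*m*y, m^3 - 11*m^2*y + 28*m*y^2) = m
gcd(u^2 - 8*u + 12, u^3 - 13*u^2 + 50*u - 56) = u - 2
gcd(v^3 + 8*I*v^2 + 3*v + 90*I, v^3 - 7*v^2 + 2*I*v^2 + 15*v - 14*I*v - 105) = v^2 + 2*I*v + 15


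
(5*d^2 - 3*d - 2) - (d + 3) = 5*d^2 - 4*d - 5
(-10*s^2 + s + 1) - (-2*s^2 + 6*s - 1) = -8*s^2 - 5*s + 2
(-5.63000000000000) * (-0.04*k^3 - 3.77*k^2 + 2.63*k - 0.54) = 0.2252*k^3 + 21.2251*k^2 - 14.8069*k + 3.0402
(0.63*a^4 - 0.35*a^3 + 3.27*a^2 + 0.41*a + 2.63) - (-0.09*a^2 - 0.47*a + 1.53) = 0.63*a^4 - 0.35*a^3 + 3.36*a^2 + 0.88*a + 1.1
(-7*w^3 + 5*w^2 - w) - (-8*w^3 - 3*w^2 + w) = w^3 + 8*w^2 - 2*w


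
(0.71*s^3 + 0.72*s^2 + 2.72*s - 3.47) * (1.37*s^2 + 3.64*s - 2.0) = 0.9727*s^5 + 3.5708*s^4 + 4.9272*s^3 + 3.7069*s^2 - 18.0708*s + 6.94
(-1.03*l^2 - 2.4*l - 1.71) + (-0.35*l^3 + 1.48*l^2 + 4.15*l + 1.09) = -0.35*l^3 + 0.45*l^2 + 1.75*l - 0.62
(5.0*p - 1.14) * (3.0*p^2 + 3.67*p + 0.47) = 15.0*p^3 + 14.93*p^2 - 1.8338*p - 0.5358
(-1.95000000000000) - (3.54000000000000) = -5.49000000000000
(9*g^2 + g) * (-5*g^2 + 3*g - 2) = -45*g^4 + 22*g^3 - 15*g^2 - 2*g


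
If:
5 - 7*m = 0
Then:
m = 5/7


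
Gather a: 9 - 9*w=9 - 9*w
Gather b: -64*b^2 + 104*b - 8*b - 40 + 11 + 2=-64*b^2 + 96*b - 27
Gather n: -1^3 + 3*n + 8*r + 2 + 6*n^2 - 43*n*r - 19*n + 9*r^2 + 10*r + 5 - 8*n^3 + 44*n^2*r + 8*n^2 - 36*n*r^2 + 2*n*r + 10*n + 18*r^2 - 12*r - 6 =-8*n^3 + n^2*(44*r + 14) + n*(-36*r^2 - 41*r - 6) + 27*r^2 + 6*r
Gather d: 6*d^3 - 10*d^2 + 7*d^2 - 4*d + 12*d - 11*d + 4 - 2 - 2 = 6*d^3 - 3*d^2 - 3*d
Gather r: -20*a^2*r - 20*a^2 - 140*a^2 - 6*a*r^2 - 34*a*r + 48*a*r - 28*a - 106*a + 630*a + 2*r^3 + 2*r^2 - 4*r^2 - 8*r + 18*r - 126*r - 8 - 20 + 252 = -160*a^2 + 496*a + 2*r^3 + r^2*(-6*a - 2) + r*(-20*a^2 + 14*a - 116) + 224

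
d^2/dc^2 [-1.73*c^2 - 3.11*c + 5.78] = -3.46000000000000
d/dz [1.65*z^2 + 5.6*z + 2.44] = 3.3*z + 5.6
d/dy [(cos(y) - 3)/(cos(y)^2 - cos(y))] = (sin(y) + 3*sin(y)/cos(y)^2 - 6*tan(y))/(cos(y) - 1)^2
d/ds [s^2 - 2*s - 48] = 2*s - 2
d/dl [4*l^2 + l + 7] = 8*l + 1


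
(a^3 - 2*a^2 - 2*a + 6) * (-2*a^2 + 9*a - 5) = -2*a^5 + 13*a^4 - 19*a^3 - 20*a^2 + 64*a - 30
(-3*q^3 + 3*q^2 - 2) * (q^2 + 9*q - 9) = -3*q^5 - 24*q^4 + 54*q^3 - 29*q^2 - 18*q + 18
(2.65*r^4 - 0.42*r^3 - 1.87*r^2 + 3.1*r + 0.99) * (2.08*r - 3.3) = 5.512*r^5 - 9.6186*r^4 - 2.5036*r^3 + 12.619*r^2 - 8.1708*r - 3.267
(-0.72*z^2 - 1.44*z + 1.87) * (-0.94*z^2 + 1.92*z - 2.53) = 0.6768*z^4 - 0.0287999999999999*z^3 - 2.701*z^2 + 7.2336*z - 4.7311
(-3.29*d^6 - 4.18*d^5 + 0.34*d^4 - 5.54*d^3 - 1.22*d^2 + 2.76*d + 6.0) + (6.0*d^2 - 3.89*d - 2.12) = -3.29*d^6 - 4.18*d^5 + 0.34*d^4 - 5.54*d^3 + 4.78*d^2 - 1.13*d + 3.88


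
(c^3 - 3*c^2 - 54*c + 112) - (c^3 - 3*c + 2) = -3*c^2 - 51*c + 110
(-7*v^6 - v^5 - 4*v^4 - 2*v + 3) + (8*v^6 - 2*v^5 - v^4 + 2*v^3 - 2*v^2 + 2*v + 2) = v^6 - 3*v^5 - 5*v^4 + 2*v^3 - 2*v^2 + 5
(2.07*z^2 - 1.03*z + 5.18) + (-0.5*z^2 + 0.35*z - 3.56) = 1.57*z^2 - 0.68*z + 1.62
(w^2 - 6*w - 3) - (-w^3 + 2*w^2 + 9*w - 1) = w^3 - w^2 - 15*w - 2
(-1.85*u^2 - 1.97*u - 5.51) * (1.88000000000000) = -3.478*u^2 - 3.7036*u - 10.3588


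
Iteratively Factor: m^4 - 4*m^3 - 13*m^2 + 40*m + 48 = (m + 1)*(m^3 - 5*m^2 - 8*m + 48) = (m - 4)*(m + 1)*(m^2 - m - 12) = (m - 4)^2*(m + 1)*(m + 3)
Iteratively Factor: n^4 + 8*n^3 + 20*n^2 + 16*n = (n + 2)*(n^3 + 6*n^2 + 8*n) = n*(n + 2)*(n^2 + 6*n + 8) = n*(n + 2)^2*(n + 4)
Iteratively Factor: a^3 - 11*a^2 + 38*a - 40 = (a - 5)*(a^2 - 6*a + 8) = (a - 5)*(a - 2)*(a - 4)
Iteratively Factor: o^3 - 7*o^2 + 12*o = (o - 3)*(o^2 - 4*o) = o*(o - 3)*(o - 4)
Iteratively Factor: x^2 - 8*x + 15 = (x - 3)*(x - 5)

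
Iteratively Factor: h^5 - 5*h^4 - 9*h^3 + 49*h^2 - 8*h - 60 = (h + 3)*(h^4 - 8*h^3 + 15*h^2 + 4*h - 20) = (h - 2)*(h + 3)*(h^3 - 6*h^2 + 3*h + 10) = (h - 2)^2*(h + 3)*(h^2 - 4*h - 5) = (h - 5)*(h - 2)^2*(h + 3)*(h + 1)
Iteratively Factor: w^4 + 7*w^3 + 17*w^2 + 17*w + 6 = (w + 3)*(w^3 + 4*w^2 + 5*w + 2) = (w + 2)*(w + 3)*(w^2 + 2*w + 1) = (w + 1)*(w + 2)*(w + 3)*(w + 1)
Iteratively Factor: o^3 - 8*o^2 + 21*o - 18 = (o - 2)*(o^2 - 6*o + 9) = (o - 3)*(o - 2)*(o - 3)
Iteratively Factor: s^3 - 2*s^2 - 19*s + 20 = (s - 5)*(s^2 + 3*s - 4) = (s - 5)*(s - 1)*(s + 4)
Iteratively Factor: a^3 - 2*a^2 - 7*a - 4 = (a - 4)*(a^2 + 2*a + 1) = (a - 4)*(a + 1)*(a + 1)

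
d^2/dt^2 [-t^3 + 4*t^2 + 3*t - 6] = 8 - 6*t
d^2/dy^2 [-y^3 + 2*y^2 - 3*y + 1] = 4 - 6*y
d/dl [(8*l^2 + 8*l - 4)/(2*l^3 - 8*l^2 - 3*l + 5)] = 4*(-4*l^4 - 8*l^3 + 16*l^2 + 4*l + 7)/(4*l^6 - 32*l^5 + 52*l^4 + 68*l^3 - 71*l^2 - 30*l + 25)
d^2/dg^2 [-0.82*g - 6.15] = 0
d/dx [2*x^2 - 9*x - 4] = 4*x - 9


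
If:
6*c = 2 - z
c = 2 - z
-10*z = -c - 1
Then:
No Solution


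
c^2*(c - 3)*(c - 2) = c^4 - 5*c^3 + 6*c^2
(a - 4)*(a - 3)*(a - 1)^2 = a^4 - 9*a^3 + 27*a^2 - 31*a + 12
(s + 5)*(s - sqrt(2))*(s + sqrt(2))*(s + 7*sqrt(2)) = s^4 + 5*s^3 + 7*sqrt(2)*s^3 - 2*s^2 + 35*sqrt(2)*s^2 - 14*sqrt(2)*s - 10*s - 70*sqrt(2)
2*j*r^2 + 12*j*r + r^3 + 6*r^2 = r*(2*j + r)*(r + 6)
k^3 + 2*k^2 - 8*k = k*(k - 2)*(k + 4)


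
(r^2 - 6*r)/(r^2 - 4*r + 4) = r*(r - 6)/(r^2 - 4*r + 4)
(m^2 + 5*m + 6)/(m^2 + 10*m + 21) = (m + 2)/(m + 7)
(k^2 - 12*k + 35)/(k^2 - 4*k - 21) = (k - 5)/(k + 3)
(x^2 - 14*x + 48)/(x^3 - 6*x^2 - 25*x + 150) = (x - 8)/(x^2 - 25)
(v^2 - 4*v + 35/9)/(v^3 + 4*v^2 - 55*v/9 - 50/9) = (3*v - 7)/(3*v^2 + 17*v + 10)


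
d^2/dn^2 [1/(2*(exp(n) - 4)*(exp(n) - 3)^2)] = (9*exp(3*n) - 56*exp(2*n) + 49*exp(n) + 132)*exp(n)/(2*(exp(7*n) - 24*exp(6*n) + 246*exp(5*n) - 1396*exp(4*n) + 4737*exp(3*n) - 9612*exp(2*n) + 10800*exp(n) - 5184))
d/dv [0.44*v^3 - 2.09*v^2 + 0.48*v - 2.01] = 1.32*v^2 - 4.18*v + 0.48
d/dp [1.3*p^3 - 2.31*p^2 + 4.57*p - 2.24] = 3.9*p^2 - 4.62*p + 4.57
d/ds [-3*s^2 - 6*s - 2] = -6*s - 6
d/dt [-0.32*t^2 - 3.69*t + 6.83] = -0.64*t - 3.69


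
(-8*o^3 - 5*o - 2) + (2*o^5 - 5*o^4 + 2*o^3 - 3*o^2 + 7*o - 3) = 2*o^5 - 5*o^4 - 6*o^3 - 3*o^2 + 2*o - 5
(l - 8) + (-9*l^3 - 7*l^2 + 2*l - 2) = -9*l^3 - 7*l^2 + 3*l - 10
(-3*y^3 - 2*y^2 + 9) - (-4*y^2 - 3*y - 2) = -3*y^3 + 2*y^2 + 3*y + 11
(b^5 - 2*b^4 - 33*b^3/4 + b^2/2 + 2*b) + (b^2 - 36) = b^5 - 2*b^4 - 33*b^3/4 + 3*b^2/2 + 2*b - 36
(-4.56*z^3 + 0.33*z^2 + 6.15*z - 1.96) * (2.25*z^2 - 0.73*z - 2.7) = -10.26*z^5 + 4.0713*z^4 + 25.9086*z^3 - 9.7905*z^2 - 15.1742*z + 5.292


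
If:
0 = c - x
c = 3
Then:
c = 3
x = 3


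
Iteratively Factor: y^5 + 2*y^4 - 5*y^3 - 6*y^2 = (y - 2)*(y^4 + 4*y^3 + 3*y^2) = (y - 2)*(y + 1)*(y^3 + 3*y^2) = y*(y - 2)*(y + 1)*(y^2 + 3*y) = y^2*(y - 2)*(y + 1)*(y + 3)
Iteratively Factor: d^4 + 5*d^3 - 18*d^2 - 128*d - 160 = (d + 4)*(d^3 + d^2 - 22*d - 40) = (d - 5)*(d + 4)*(d^2 + 6*d + 8) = (d - 5)*(d + 2)*(d + 4)*(d + 4)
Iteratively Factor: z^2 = (z)*(z)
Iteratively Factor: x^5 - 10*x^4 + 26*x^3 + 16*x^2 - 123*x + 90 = (x - 3)*(x^4 - 7*x^3 + 5*x^2 + 31*x - 30) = (x - 5)*(x - 3)*(x^3 - 2*x^2 - 5*x + 6) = (x - 5)*(x - 3)*(x - 1)*(x^2 - x - 6) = (x - 5)*(x - 3)^2*(x - 1)*(x + 2)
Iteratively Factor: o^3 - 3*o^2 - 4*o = (o)*(o^2 - 3*o - 4) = o*(o + 1)*(o - 4)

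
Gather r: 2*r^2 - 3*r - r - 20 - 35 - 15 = 2*r^2 - 4*r - 70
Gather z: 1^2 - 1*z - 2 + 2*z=z - 1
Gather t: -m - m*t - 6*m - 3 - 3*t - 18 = -7*m + t*(-m - 3) - 21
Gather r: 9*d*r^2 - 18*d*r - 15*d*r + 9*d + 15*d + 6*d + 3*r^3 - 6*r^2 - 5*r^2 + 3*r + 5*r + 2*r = 30*d + 3*r^3 + r^2*(9*d - 11) + r*(10 - 33*d)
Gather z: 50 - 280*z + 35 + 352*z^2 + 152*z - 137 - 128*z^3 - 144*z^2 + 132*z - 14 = -128*z^3 + 208*z^2 + 4*z - 66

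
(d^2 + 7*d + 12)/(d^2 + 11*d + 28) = (d + 3)/(d + 7)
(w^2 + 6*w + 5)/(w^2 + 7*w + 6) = (w + 5)/(w + 6)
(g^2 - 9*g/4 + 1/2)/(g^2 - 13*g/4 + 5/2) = (4*g - 1)/(4*g - 5)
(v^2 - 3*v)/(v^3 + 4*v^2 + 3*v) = (v - 3)/(v^2 + 4*v + 3)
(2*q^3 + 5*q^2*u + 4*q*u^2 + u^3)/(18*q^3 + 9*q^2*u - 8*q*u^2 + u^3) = (2*q^2 + 3*q*u + u^2)/(18*q^2 - 9*q*u + u^2)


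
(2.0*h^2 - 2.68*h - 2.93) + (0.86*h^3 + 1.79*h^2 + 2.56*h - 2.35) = 0.86*h^3 + 3.79*h^2 - 0.12*h - 5.28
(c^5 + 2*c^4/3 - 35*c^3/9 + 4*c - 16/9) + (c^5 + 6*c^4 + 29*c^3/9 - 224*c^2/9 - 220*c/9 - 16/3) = 2*c^5 + 20*c^4/3 - 2*c^3/3 - 224*c^2/9 - 184*c/9 - 64/9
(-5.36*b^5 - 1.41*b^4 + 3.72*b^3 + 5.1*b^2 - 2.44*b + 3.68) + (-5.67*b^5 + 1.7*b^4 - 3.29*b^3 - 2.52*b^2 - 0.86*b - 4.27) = -11.03*b^5 + 0.29*b^4 + 0.43*b^3 + 2.58*b^2 - 3.3*b - 0.589999999999999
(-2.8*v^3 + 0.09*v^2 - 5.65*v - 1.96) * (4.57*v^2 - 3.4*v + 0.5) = -12.796*v^5 + 9.9313*v^4 - 27.5265*v^3 + 10.2978*v^2 + 3.839*v - 0.98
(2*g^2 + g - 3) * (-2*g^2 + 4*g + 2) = -4*g^4 + 6*g^3 + 14*g^2 - 10*g - 6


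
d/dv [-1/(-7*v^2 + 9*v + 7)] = (9 - 14*v)/(-7*v^2 + 9*v + 7)^2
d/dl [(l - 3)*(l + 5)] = 2*l + 2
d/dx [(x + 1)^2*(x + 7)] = 3*(x + 1)*(x + 5)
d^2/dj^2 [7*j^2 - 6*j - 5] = 14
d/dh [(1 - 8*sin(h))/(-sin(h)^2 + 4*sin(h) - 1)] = 2*(sin(h) + 2*cos(2*h))*cos(h)/(sin(h)^2 - 4*sin(h) + 1)^2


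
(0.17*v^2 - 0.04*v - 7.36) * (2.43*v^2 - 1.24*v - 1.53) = 0.4131*v^4 - 0.308*v^3 - 18.0953*v^2 + 9.1876*v + 11.2608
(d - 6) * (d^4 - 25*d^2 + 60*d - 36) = d^5 - 6*d^4 - 25*d^3 + 210*d^2 - 396*d + 216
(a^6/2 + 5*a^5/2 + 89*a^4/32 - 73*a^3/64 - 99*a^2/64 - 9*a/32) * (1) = a^6/2 + 5*a^5/2 + 89*a^4/32 - 73*a^3/64 - 99*a^2/64 - 9*a/32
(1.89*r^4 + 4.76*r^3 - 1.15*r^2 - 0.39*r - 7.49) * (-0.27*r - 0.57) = -0.5103*r^5 - 2.3625*r^4 - 2.4027*r^3 + 0.7608*r^2 + 2.2446*r + 4.2693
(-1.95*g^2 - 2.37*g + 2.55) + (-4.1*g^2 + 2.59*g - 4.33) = -6.05*g^2 + 0.22*g - 1.78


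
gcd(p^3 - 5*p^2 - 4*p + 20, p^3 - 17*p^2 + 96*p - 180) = p - 5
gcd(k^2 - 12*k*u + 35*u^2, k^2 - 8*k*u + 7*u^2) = -k + 7*u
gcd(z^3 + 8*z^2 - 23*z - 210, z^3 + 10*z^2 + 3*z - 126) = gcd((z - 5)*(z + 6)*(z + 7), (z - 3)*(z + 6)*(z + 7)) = z^2 + 13*z + 42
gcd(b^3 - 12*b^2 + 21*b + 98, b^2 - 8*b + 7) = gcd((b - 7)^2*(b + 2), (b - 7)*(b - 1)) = b - 7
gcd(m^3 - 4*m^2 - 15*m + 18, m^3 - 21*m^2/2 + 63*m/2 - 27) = m - 6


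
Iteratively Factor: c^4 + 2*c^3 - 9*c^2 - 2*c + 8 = (c - 1)*(c^3 + 3*c^2 - 6*c - 8) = (c - 1)*(c + 1)*(c^2 + 2*c - 8) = (c - 1)*(c + 1)*(c + 4)*(c - 2)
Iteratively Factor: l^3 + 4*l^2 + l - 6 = (l + 2)*(l^2 + 2*l - 3) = (l + 2)*(l + 3)*(l - 1)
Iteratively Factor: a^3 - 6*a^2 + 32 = (a + 2)*(a^2 - 8*a + 16) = (a - 4)*(a + 2)*(a - 4)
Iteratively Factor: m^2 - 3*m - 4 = (m - 4)*(m + 1)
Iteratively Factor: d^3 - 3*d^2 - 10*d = (d)*(d^2 - 3*d - 10) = d*(d + 2)*(d - 5)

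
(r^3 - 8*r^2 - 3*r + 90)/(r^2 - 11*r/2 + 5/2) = 2*(r^2 - 3*r - 18)/(2*r - 1)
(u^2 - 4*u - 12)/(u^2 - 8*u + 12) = (u + 2)/(u - 2)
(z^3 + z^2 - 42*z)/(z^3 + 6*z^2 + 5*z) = (z^2 + z - 42)/(z^2 + 6*z + 5)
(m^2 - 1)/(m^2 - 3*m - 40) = (1 - m^2)/(-m^2 + 3*m + 40)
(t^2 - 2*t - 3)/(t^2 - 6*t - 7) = (t - 3)/(t - 7)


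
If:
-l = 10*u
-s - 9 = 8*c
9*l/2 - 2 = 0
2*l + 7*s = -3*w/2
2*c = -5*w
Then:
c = -2795/2547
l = 4/9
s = -563/2547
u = -2/45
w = 1118/2547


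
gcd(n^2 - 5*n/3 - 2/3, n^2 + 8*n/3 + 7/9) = n + 1/3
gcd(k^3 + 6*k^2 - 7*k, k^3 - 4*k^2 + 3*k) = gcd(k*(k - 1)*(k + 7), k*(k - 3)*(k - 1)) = k^2 - k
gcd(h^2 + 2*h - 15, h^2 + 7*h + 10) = h + 5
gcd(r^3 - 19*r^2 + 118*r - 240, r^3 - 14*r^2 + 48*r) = r^2 - 14*r + 48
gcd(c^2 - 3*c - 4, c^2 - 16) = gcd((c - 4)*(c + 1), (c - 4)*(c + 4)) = c - 4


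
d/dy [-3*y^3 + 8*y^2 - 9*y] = -9*y^2 + 16*y - 9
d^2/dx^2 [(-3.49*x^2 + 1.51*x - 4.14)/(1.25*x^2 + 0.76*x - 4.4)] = (11.34975*x^3 - 153.9825*x^2 + 26.232*x - 175.356448)/(1.953125*x^6 + 3.5625*x^5 - 18.459*x^4 - 24.641024*x^3 + 64.97568*x^2 + 44.1408*x - 85.184)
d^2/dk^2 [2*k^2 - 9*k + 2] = 4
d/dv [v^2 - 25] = 2*v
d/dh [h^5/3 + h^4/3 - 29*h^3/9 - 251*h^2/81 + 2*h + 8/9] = 5*h^4/3 + 4*h^3/3 - 29*h^2/3 - 502*h/81 + 2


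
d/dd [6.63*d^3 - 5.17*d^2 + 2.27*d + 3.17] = 19.89*d^2 - 10.34*d + 2.27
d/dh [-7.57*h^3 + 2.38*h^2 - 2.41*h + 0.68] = -22.71*h^2 + 4.76*h - 2.41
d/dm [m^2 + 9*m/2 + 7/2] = 2*m + 9/2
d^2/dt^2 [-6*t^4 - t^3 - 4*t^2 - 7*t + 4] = -72*t^2 - 6*t - 8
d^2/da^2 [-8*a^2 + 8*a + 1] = -16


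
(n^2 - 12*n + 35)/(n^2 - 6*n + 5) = (n - 7)/(n - 1)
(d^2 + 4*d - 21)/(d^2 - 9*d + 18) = (d + 7)/(d - 6)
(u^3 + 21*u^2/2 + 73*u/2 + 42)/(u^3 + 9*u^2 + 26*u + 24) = (u + 7/2)/(u + 2)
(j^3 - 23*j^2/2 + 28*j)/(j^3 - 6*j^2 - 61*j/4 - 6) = 2*j*(2*j - 7)/(4*j^2 + 8*j + 3)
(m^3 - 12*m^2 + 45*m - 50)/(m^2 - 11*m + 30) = (m^2 - 7*m + 10)/(m - 6)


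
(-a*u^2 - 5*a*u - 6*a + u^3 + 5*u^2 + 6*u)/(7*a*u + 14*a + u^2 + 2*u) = (-a*u - 3*a + u^2 + 3*u)/(7*a + u)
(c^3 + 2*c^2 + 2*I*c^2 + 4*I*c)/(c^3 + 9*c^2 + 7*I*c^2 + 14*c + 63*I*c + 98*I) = c*(c + 2*I)/(c^2 + 7*c*(1 + I) + 49*I)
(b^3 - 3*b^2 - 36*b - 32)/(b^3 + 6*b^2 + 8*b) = (b^2 - 7*b - 8)/(b*(b + 2))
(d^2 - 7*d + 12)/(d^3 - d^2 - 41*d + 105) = (d - 4)/(d^2 + 2*d - 35)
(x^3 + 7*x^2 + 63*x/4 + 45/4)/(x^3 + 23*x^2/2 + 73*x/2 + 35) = (2*x^2 + 9*x + 9)/(2*(x^2 + 9*x + 14))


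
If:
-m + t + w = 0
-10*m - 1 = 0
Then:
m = -1/10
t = -w - 1/10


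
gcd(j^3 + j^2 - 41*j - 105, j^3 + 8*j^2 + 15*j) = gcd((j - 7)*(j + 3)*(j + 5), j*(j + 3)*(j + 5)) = j^2 + 8*j + 15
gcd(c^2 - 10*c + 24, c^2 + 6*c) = 1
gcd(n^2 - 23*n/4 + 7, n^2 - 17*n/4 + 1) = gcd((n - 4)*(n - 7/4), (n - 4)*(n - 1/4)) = n - 4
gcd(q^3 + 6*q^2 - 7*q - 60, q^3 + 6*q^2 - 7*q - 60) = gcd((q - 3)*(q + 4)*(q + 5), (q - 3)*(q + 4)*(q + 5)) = q^3 + 6*q^2 - 7*q - 60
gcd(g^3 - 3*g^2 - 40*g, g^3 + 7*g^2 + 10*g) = g^2 + 5*g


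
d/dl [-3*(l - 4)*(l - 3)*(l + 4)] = -9*l^2 + 18*l + 48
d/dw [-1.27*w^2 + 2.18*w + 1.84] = 2.18 - 2.54*w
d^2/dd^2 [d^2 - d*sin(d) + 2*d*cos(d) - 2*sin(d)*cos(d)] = d*sin(d) - 2*d*cos(d) - 4*sin(d) + 4*sin(2*d) - 2*cos(d) + 2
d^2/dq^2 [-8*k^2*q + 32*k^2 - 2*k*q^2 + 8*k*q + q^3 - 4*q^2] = -4*k + 6*q - 8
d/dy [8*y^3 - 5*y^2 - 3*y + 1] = 24*y^2 - 10*y - 3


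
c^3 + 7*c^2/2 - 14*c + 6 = (c - 2)*(c - 1/2)*(c + 6)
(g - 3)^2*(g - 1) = g^3 - 7*g^2 + 15*g - 9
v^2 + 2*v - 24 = (v - 4)*(v + 6)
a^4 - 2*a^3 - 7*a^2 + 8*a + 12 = (a - 3)*(a - 2)*(a + 1)*(a + 2)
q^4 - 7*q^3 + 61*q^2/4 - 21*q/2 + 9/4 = (q - 3)^2*(q - 1/2)^2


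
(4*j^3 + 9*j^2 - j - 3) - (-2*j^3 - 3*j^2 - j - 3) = 6*j^3 + 12*j^2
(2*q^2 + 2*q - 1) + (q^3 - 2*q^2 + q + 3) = q^3 + 3*q + 2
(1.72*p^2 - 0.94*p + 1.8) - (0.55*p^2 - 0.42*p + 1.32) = 1.17*p^2 - 0.52*p + 0.48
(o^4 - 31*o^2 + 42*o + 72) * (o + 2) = o^5 + 2*o^4 - 31*o^3 - 20*o^2 + 156*o + 144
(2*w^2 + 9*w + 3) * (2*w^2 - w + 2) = 4*w^4 + 16*w^3 + w^2 + 15*w + 6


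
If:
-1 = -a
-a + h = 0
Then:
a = 1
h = 1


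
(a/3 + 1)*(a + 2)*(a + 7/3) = a^3/3 + 22*a^2/9 + 53*a/9 + 14/3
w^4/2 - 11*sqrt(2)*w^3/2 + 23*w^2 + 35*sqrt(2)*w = w*(w/2 + sqrt(2)/2)*(w - 7*sqrt(2))*(w - 5*sqrt(2))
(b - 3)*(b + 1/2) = b^2 - 5*b/2 - 3/2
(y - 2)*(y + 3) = y^2 + y - 6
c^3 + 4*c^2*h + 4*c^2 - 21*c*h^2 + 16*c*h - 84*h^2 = (c + 4)*(c - 3*h)*(c + 7*h)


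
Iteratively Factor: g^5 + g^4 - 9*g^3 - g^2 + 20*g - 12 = (g + 2)*(g^4 - g^3 - 7*g^2 + 13*g - 6) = (g - 1)*(g + 2)*(g^3 - 7*g + 6) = (g - 1)*(g + 2)*(g + 3)*(g^2 - 3*g + 2) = (g - 1)^2*(g + 2)*(g + 3)*(g - 2)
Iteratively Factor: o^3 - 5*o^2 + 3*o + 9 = (o + 1)*(o^2 - 6*o + 9) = (o - 3)*(o + 1)*(o - 3)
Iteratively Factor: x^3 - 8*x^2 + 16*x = (x - 4)*(x^2 - 4*x) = (x - 4)^2*(x)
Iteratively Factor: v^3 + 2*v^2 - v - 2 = (v - 1)*(v^2 + 3*v + 2) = (v - 1)*(v + 1)*(v + 2)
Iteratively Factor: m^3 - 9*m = (m)*(m^2 - 9) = m*(m - 3)*(m + 3)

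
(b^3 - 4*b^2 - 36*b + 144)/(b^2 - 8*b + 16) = (b^2 - 36)/(b - 4)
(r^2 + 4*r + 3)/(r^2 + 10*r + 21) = (r + 1)/(r + 7)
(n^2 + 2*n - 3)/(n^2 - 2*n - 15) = (n - 1)/(n - 5)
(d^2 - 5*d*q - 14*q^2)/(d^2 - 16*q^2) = (d^2 - 5*d*q - 14*q^2)/(d^2 - 16*q^2)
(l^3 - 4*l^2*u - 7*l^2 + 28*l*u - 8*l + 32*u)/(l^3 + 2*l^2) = (l^3 - 4*l^2*u - 7*l^2 + 28*l*u - 8*l + 32*u)/(l^2*(l + 2))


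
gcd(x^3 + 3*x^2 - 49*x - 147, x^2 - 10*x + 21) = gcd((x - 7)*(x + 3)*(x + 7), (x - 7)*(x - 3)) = x - 7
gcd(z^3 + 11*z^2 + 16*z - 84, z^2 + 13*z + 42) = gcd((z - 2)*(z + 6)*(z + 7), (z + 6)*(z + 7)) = z^2 + 13*z + 42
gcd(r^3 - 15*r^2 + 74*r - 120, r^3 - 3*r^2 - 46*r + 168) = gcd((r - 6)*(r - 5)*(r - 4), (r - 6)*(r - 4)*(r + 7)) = r^2 - 10*r + 24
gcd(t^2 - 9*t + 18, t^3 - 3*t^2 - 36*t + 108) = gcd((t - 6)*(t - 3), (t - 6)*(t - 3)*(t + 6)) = t^2 - 9*t + 18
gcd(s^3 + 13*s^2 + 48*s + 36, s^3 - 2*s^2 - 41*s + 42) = s + 6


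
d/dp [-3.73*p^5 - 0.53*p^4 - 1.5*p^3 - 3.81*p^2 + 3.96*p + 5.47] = -18.65*p^4 - 2.12*p^3 - 4.5*p^2 - 7.62*p + 3.96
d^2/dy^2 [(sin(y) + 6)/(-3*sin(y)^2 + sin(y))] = 3*(3*sin(y)^2 + 73*sin(y) - 24 - 106/sin(y) + 36/sin(y)^2 - 4/sin(y)^3)/(3*sin(y) - 1)^3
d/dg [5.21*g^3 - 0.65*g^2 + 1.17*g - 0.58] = 15.63*g^2 - 1.3*g + 1.17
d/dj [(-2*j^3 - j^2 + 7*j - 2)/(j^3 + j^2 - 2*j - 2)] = (-j^4 - 6*j^3 + 13*j^2 + 8*j - 18)/(j^6 + 2*j^5 - 3*j^4 - 8*j^3 + 8*j + 4)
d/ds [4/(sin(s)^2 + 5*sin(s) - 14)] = -4*(2*sin(s) + 5)*cos(s)/(sin(s)^2 + 5*sin(s) - 14)^2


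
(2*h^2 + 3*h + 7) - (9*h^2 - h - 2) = -7*h^2 + 4*h + 9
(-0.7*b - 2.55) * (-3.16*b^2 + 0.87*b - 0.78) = 2.212*b^3 + 7.449*b^2 - 1.6725*b + 1.989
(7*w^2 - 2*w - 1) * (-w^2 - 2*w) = -7*w^4 - 12*w^3 + 5*w^2 + 2*w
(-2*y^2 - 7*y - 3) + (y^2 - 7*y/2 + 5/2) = -y^2 - 21*y/2 - 1/2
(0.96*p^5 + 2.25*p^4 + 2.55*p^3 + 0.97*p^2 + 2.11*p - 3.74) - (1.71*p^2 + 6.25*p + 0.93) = 0.96*p^5 + 2.25*p^4 + 2.55*p^3 - 0.74*p^2 - 4.14*p - 4.67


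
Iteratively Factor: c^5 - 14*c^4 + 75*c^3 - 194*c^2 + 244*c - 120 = (c - 3)*(c^4 - 11*c^3 + 42*c^2 - 68*c + 40) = (c - 3)*(c - 2)*(c^3 - 9*c^2 + 24*c - 20) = (c - 3)*(c - 2)^2*(c^2 - 7*c + 10) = (c - 5)*(c - 3)*(c - 2)^2*(c - 2)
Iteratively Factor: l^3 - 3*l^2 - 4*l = (l)*(l^2 - 3*l - 4) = l*(l + 1)*(l - 4)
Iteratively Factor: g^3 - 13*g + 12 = (g + 4)*(g^2 - 4*g + 3) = (g - 1)*(g + 4)*(g - 3)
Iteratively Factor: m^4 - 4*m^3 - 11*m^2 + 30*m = (m + 3)*(m^3 - 7*m^2 + 10*m) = m*(m + 3)*(m^2 - 7*m + 10) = m*(m - 5)*(m + 3)*(m - 2)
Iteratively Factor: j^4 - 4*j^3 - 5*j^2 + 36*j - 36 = (j - 3)*(j^3 - j^2 - 8*j + 12) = (j - 3)*(j - 2)*(j^2 + j - 6) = (j - 3)*(j - 2)^2*(j + 3)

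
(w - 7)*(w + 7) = w^2 - 49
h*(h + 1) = h^2 + h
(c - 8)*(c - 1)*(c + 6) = c^3 - 3*c^2 - 46*c + 48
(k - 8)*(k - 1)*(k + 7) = k^3 - 2*k^2 - 55*k + 56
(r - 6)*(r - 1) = r^2 - 7*r + 6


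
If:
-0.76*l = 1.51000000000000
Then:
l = -1.99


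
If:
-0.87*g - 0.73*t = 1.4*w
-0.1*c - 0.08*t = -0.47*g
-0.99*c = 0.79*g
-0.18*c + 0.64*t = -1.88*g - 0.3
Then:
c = 0.04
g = -0.05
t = -0.32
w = 0.20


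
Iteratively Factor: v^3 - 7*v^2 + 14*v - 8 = (v - 4)*(v^2 - 3*v + 2) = (v - 4)*(v - 1)*(v - 2)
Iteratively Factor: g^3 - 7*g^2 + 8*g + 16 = (g - 4)*(g^2 - 3*g - 4) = (g - 4)*(g + 1)*(g - 4)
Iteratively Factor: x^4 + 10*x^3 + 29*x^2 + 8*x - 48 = (x + 3)*(x^3 + 7*x^2 + 8*x - 16) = (x + 3)*(x + 4)*(x^2 + 3*x - 4) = (x + 3)*(x + 4)^2*(x - 1)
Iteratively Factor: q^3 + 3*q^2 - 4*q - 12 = (q + 2)*(q^2 + q - 6) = (q - 2)*(q + 2)*(q + 3)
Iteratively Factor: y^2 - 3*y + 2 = (y - 2)*(y - 1)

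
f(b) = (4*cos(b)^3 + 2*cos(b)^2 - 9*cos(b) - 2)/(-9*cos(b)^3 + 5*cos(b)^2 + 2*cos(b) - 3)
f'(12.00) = -3.22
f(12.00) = 1.83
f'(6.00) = -1.36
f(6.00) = 1.18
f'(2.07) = -9.44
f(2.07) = -1.28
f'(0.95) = 0.58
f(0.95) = 3.01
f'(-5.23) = -2.35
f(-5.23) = 2.92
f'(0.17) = 0.77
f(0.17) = 1.06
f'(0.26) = 1.24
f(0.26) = 1.15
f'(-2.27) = 1236.24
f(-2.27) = 19.38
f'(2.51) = -4.70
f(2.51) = 1.32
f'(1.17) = -4.66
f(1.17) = 2.49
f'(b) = (-27*sin(b)*cos(b)^2 + 10*sin(b)*cos(b) + 2*sin(b))*(4*cos(b)^3 + 2*cos(b)^2 - 9*cos(b) - 2)/(-9*cos(b)^3 + 5*cos(b)^2 + 2*cos(b) - 3)^2 + (-12*sin(b)*cos(b)^2 - 4*sin(b)*cos(b) + 9*sin(b))/(-9*cos(b)^3 + 5*cos(b)^2 + 2*cos(b) - 3)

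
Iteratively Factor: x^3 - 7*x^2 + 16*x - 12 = (x - 3)*(x^2 - 4*x + 4) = (x - 3)*(x - 2)*(x - 2)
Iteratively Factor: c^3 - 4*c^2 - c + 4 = (c + 1)*(c^2 - 5*c + 4) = (c - 4)*(c + 1)*(c - 1)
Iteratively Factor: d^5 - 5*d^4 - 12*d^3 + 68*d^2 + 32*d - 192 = (d - 2)*(d^4 - 3*d^3 - 18*d^2 + 32*d + 96) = (d - 2)*(d + 3)*(d^3 - 6*d^2 + 32) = (d - 4)*(d - 2)*(d + 3)*(d^2 - 2*d - 8) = (d - 4)^2*(d - 2)*(d + 3)*(d + 2)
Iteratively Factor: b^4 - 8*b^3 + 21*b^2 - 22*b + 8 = (b - 4)*(b^3 - 4*b^2 + 5*b - 2) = (b - 4)*(b - 2)*(b^2 - 2*b + 1) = (b - 4)*(b - 2)*(b - 1)*(b - 1)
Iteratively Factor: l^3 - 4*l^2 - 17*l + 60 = (l - 5)*(l^2 + l - 12) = (l - 5)*(l + 4)*(l - 3)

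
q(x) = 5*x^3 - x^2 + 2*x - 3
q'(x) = 15*x^2 - 2*x + 2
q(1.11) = 4.83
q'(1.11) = 18.26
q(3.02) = 131.64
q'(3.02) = 132.77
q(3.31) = 173.99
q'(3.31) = 159.72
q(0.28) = -2.41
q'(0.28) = 2.62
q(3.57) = 218.89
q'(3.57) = 186.03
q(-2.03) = -53.01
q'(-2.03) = 67.87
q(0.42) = -1.97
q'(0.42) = 3.81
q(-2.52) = -94.41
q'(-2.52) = 102.30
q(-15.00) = -17133.00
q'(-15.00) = 3407.00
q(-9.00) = -3747.00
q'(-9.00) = 1235.00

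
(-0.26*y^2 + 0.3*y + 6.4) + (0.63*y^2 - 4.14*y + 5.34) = 0.37*y^2 - 3.84*y + 11.74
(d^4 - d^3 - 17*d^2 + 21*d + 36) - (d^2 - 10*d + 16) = d^4 - d^3 - 18*d^2 + 31*d + 20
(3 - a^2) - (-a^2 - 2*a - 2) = 2*a + 5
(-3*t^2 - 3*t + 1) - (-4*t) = -3*t^2 + t + 1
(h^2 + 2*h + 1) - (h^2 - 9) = 2*h + 10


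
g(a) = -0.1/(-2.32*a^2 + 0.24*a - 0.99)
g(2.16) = 0.01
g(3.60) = 0.00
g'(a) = -0.1*(4.64*a - 0.24)/(-2.32*a^2 + 0.24*a - 0.99)^2 = (0.024 - 0.464*a)/(2.32*a^2 - 0.24*a + 0.99)^2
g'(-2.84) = 0.00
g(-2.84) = 0.00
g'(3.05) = -0.00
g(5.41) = 0.00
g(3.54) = 0.00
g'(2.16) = -0.01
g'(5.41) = -0.00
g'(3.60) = -0.00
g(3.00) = 0.00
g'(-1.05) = 0.04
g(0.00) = 0.10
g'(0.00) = 0.02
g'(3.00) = -0.00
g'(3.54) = -0.00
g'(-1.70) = 0.01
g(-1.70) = 0.01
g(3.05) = 0.00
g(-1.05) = 0.03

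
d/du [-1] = 0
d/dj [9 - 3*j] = -3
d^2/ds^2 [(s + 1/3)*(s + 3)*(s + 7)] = 6*s + 62/3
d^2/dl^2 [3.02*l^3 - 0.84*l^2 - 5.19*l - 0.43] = 18.12*l - 1.68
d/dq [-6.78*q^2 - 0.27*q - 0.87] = -13.56*q - 0.27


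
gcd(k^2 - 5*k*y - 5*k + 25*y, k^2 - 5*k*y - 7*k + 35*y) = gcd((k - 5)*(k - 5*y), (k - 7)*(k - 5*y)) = -k + 5*y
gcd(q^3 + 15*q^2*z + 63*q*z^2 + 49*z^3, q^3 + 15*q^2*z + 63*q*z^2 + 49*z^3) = q^3 + 15*q^2*z + 63*q*z^2 + 49*z^3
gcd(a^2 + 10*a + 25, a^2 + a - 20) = a + 5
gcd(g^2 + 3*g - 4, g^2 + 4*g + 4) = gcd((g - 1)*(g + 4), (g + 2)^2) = 1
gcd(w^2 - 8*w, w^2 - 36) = 1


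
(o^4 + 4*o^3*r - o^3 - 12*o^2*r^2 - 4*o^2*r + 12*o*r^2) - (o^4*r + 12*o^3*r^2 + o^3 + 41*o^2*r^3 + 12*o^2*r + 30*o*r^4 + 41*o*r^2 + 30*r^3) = -o^4*r + o^4 - 12*o^3*r^2 + 4*o^3*r - 2*o^3 - 41*o^2*r^3 - 12*o^2*r^2 - 16*o^2*r - 30*o*r^4 - 29*o*r^2 - 30*r^3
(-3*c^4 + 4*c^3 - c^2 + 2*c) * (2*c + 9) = -6*c^5 - 19*c^4 + 34*c^3 - 5*c^2 + 18*c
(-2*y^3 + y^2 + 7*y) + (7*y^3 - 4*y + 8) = 5*y^3 + y^2 + 3*y + 8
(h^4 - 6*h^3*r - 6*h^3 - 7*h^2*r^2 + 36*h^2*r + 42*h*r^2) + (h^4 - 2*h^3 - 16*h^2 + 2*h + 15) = 2*h^4 - 6*h^3*r - 8*h^3 - 7*h^2*r^2 + 36*h^2*r - 16*h^2 + 42*h*r^2 + 2*h + 15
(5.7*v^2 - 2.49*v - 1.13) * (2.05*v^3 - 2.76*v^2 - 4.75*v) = 11.685*v^5 - 20.8365*v^4 - 22.5191*v^3 + 14.9463*v^2 + 5.3675*v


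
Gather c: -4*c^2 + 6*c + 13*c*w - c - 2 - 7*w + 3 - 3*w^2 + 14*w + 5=-4*c^2 + c*(13*w + 5) - 3*w^2 + 7*w + 6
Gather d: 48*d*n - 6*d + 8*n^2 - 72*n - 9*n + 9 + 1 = d*(48*n - 6) + 8*n^2 - 81*n + 10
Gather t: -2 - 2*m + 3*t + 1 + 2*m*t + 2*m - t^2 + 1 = -t^2 + t*(2*m + 3)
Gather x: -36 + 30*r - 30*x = 30*r - 30*x - 36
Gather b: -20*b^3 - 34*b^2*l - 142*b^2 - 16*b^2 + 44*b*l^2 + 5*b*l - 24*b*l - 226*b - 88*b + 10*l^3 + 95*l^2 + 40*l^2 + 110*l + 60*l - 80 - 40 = -20*b^3 + b^2*(-34*l - 158) + b*(44*l^2 - 19*l - 314) + 10*l^3 + 135*l^2 + 170*l - 120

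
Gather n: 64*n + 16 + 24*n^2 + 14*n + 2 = 24*n^2 + 78*n + 18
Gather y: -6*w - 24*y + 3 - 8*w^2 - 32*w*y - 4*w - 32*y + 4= -8*w^2 - 10*w + y*(-32*w - 56) + 7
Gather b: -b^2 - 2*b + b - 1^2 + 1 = -b^2 - b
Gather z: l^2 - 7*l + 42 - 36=l^2 - 7*l + 6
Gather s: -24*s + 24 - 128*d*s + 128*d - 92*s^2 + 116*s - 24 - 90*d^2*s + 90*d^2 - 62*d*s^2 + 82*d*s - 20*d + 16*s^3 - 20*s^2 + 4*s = 90*d^2 + 108*d + 16*s^3 + s^2*(-62*d - 112) + s*(-90*d^2 - 46*d + 96)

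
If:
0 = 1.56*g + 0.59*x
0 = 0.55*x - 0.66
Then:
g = -0.45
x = 1.20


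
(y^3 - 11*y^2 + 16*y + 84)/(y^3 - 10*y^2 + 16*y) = (y^3 - 11*y^2 + 16*y + 84)/(y*(y^2 - 10*y + 16))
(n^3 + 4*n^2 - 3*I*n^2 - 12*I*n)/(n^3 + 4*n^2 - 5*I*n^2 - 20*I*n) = (n - 3*I)/(n - 5*I)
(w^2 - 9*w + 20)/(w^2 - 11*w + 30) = (w - 4)/(w - 6)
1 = 1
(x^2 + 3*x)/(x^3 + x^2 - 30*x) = (x + 3)/(x^2 + x - 30)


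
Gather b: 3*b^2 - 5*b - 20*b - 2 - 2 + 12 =3*b^2 - 25*b + 8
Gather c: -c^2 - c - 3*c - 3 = -c^2 - 4*c - 3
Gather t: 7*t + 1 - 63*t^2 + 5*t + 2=-63*t^2 + 12*t + 3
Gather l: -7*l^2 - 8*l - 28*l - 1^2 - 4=-7*l^2 - 36*l - 5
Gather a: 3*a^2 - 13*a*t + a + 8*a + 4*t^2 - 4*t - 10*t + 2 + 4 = 3*a^2 + a*(9 - 13*t) + 4*t^2 - 14*t + 6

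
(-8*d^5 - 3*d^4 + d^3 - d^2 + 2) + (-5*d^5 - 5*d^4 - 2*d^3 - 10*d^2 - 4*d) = -13*d^5 - 8*d^4 - d^3 - 11*d^2 - 4*d + 2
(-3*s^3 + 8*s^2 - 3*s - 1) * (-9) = 27*s^3 - 72*s^2 + 27*s + 9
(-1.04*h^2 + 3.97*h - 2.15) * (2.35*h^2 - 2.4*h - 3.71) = -2.444*h^4 + 11.8255*h^3 - 10.7221*h^2 - 9.5687*h + 7.9765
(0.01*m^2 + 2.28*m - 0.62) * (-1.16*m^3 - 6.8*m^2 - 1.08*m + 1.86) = -0.0116*m^5 - 2.7128*m^4 - 14.7956*m^3 + 1.7722*m^2 + 4.9104*m - 1.1532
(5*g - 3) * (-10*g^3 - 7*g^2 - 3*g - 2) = -50*g^4 - 5*g^3 + 6*g^2 - g + 6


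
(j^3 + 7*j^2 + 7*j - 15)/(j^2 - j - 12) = (j^2 + 4*j - 5)/(j - 4)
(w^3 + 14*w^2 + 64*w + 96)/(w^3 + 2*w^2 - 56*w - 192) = (w + 4)/(w - 8)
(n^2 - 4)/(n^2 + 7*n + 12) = (n^2 - 4)/(n^2 + 7*n + 12)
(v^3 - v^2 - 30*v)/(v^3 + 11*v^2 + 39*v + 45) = v*(v - 6)/(v^2 + 6*v + 9)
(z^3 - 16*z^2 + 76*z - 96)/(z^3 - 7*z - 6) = (-z^3 + 16*z^2 - 76*z + 96)/(-z^3 + 7*z + 6)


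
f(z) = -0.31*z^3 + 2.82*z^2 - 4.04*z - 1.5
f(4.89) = 9.93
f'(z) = -0.93*z^2 + 5.64*z - 4.04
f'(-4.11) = -42.93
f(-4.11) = 84.26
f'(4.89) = 1.30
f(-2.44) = 29.65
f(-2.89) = 41.21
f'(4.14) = 3.37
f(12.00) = -179.58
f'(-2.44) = -23.34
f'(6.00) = -3.68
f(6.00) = 8.82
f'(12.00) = -70.28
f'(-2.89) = -28.11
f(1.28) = -2.70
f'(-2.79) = -27.01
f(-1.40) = 10.53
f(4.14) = 8.11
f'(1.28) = 1.66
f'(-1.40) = -13.76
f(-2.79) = 38.46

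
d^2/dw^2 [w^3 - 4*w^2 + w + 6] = 6*w - 8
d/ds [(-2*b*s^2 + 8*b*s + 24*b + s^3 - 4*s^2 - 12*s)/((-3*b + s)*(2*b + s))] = (24*b^3*s - 48*b^3 - 16*b^2*s^2 + 48*b^2*s + 96*b^2 - 2*b*s^3 - 4*b*s^2 - 48*b*s + s^4 + 12*s^2)/(36*b^4 + 12*b^3*s - 11*b^2*s^2 - 2*b*s^3 + s^4)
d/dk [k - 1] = 1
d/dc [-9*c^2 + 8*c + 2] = 8 - 18*c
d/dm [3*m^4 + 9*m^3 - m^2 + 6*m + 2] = 12*m^3 + 27*m^2 - 2*m + 6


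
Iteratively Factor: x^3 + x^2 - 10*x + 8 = (x - 1)*(x^2 + 2*x - 8) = (x - 1)*(x + 4)*(x - 2)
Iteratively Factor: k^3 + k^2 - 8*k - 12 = (k - 3)*(k^2 + 4*k + 4) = (k - 3)*(k + 2)*(k + 2)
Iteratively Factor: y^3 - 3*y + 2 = (y - 1)*(y^2 + y - 2) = (y - 1)*(y + 2)*(y - 1)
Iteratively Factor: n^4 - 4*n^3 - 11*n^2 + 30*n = (n - 2)*(n^3 - 2*n^2 - 15*n) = (n - 2)*(n + 3)*(n^2 - 5*n) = n*(n - 2)*(n + 3)*(n - 5)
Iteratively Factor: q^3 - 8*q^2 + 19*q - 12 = (q - 4)*(q^2 - 4*q + 3) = (q - 4)*(q - 1)*(q - 3)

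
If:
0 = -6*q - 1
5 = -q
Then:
No Solution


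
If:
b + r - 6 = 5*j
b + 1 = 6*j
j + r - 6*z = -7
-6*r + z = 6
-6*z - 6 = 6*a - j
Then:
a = -223/108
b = 134/3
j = 137/18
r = -11/18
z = 7/3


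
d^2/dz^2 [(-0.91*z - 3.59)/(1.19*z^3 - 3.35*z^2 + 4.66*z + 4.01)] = (-7.731906*z^5 - 39.239298*z^4 + 218.652238*z^3 - 309.071418*z^2 + 365.700756*z - 218.360926)/(1.685159*z^9 - 14.231805*z^8 + 59.861403*z^7 - 132.022232*z^6 + 138.500052*z^5 + 50.1872189999999*z^4 - 217.000007*z^3 + 99.633663*z^2 + 224.799798*z + 64.481201)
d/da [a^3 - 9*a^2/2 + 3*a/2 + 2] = 3*a^2 - 9*a + 3/2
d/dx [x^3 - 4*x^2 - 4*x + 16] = 3*x^2 - 8*x - 4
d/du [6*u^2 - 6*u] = 12*u - 6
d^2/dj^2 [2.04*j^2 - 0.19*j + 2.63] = 4.08000000000000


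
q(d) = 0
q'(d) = 0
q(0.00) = 0.00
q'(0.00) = 0.00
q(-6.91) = 0.00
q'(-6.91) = 0.00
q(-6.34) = 0.00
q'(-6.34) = 0.00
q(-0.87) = 0.00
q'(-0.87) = 0.00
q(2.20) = 0.00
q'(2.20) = 0.00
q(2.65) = 0.00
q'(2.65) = 0.00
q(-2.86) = 0.00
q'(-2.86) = 0.00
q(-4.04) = 0.00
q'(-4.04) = 0.00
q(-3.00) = 0.00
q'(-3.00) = 0.00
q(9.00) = 0.00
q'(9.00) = 0.00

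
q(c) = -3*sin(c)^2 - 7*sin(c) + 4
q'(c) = -6*sin(c)*cos(c) - 7*cos(c)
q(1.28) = -5.46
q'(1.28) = -3.66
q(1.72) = -5.86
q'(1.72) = 1.92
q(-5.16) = -4.75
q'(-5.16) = -5.37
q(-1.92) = 7.93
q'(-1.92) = 0.47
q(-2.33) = 7.50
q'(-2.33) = 1.82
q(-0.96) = 7.72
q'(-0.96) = -1.20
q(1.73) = -5.84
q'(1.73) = 2.05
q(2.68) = 0.29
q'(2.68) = 8.66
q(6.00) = 5.72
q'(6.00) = -5.11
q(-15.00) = 7.28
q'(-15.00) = 2.35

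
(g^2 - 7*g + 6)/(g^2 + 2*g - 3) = (g - 6)/(g + 3)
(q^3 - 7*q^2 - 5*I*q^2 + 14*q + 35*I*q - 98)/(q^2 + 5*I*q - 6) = (q^2 - 7*q*(1 + I) + 49*I)/(q + 3*I)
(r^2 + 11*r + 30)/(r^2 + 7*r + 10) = (r + 6)/(r + 2)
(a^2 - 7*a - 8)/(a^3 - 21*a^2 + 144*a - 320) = (a + 1)/(a^2 - 13*a + 40)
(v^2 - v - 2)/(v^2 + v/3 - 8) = 3*(v^2 - v - 2)/(3*v^2 + v - 24)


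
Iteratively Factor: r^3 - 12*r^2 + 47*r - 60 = (r - 4)*(r^2 - 8*r + 15) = (r - 5)*(r - 4)*(r - 3)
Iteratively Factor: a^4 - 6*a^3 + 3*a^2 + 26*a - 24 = (a - 3)*(a^3 - 3*a^2 - 6*a + 8) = (a - 3)*(a + 2)*(a^2 - 5*a + 4) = (a - 4)*(a - 3)*(a + 2)*(a - 1)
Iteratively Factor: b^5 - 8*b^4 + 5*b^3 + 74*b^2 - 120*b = (b)*(b^4 - 8*b^3 + 5*b^2 + 74*b - 120) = b*(b - 2)*(b^3 - 6*b^2 - 7*b + 60) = b*(b - 4)*(b - 2)*(b^2 - 2*b - 15) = b*(b - 4)*(b - 2)*(b + 3)*(b - 5)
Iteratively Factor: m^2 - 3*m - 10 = (m + 2)*(m - 5)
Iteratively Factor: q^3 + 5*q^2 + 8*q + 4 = (q + 2)*(q^2 + 3*q + 2) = (q + 2)^2*(q + 1)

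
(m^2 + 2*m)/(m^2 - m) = (m + 2)/(m - 1)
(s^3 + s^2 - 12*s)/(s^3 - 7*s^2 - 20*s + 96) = s/(s - 8)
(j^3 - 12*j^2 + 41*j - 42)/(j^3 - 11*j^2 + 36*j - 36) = (j - 7)/(j - 6)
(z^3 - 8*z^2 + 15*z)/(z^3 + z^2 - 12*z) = (z - 5)/(z + 4)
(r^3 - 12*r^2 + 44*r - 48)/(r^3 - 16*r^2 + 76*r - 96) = (r - 4)/(r - 8)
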